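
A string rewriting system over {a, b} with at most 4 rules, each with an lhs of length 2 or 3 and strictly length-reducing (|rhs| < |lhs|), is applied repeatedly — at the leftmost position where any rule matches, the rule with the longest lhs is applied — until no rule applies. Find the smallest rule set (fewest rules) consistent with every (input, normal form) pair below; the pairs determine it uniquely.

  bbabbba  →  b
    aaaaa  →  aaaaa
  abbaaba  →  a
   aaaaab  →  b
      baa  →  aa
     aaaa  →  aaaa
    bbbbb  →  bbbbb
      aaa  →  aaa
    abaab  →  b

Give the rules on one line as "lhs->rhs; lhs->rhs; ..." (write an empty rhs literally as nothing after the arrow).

  | bbabbba => bbba => b
  | aaaaa
  | abbaaba => bbaaba => aba => ba => a
  | aaaaab => aaaab => aaab => aab => ab => b

ab->b; ba->a; bba->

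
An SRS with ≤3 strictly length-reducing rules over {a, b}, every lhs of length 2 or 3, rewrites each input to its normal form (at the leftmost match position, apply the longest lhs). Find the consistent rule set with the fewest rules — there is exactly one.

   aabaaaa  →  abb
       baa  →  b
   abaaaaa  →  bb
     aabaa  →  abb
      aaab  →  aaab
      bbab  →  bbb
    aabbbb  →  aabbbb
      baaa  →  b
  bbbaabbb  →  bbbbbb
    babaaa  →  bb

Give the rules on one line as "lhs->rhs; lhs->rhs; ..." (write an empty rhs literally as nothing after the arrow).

aba->bb; ba->b

  | aabaaaa => abbaaa => abbaa => abba => abb
  | baa => ba => b
  | abaaaaa => bbaaaa => bbaaa => bbaa => bba => bb
  | aabaa => abba => abb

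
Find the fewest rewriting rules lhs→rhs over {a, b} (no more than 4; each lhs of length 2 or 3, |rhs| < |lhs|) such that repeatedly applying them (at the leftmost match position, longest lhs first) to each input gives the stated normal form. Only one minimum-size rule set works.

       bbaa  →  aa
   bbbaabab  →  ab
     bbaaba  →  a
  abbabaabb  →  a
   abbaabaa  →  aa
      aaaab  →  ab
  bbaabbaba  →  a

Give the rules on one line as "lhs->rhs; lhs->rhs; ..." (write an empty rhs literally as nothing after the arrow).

  | bbaa => aa
  | bbbaabab => baabab => abab => ab
  | bbaaba => aaba => aba => a
  | abbabaabb => aabaabb => abaabb => aabb => abb => a

aab->ab; ba->; bb->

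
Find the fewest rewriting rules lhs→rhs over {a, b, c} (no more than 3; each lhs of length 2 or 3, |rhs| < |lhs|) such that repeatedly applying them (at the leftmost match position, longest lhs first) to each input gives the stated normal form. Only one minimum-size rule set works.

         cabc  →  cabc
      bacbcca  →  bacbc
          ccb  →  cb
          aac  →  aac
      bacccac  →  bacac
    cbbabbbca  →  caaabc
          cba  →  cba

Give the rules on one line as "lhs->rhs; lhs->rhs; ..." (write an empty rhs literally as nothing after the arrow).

bb->a; bca->bc; cc->c

  | cabc
  | bacbcca => bacbca => bacbc
  | ccb => cb
  | aac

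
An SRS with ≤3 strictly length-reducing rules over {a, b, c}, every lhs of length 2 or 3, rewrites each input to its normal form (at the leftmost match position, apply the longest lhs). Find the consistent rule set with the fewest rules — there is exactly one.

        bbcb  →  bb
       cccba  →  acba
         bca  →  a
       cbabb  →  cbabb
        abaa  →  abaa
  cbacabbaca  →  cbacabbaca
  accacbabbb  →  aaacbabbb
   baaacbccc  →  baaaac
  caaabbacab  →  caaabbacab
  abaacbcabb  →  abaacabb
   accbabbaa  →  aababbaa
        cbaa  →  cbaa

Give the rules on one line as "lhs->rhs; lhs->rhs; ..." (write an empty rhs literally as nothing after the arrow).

  | bbcb => bb
  | cccba => acba
  | bca => a
  | cbabb

bc->; cc->a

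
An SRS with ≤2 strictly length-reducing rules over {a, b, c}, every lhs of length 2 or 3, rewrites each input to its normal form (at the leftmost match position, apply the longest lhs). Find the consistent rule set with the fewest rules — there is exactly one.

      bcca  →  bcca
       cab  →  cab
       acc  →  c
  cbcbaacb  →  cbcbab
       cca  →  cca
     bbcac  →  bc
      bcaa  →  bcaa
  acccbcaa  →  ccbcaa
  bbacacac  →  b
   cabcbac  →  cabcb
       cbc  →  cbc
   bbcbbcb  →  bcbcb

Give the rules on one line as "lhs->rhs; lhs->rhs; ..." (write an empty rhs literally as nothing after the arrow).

ac->; bb->b

  | bcca
  | cab
  | acc => c
  | cbcbaacb => cbcbab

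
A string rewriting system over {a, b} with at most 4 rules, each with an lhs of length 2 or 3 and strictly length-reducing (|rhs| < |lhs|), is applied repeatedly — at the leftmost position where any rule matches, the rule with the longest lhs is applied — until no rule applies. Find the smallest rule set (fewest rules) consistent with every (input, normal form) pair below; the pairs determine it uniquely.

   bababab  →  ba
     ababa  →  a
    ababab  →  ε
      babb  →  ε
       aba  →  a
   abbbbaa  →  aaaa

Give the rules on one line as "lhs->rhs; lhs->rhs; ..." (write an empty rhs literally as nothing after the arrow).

aab->bb; ab->; bab->a; bbb->aa

  | bababab => aabab => bbab => ba
  | ababa => aba => a
  | ababab => abab => ab => ε
  | babb => ab => ε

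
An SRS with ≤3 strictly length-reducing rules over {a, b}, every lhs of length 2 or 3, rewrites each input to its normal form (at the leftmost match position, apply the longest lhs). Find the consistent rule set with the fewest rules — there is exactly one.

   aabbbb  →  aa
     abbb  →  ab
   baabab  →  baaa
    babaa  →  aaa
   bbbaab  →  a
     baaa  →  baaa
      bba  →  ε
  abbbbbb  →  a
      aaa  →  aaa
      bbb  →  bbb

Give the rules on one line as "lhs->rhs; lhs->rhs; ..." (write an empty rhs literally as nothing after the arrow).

  | aabbbb => aabb => aa
  | abbb => ab
  | baabab => baaa
  | babaa => aaa

abb->a; bab->a; bba->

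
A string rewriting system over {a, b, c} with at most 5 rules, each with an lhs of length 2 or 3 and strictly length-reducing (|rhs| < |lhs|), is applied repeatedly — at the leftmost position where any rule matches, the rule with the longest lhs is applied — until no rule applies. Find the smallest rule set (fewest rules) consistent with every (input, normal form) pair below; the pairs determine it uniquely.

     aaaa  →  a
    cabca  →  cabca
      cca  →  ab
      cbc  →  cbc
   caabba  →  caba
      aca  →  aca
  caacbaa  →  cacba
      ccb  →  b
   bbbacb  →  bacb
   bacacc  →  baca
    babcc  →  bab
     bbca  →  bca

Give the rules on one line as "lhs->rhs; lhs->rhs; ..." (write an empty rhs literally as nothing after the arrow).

  | aaaa => aaa => aa => a
  | cabca
  | cca => ab
  | cbc

aa->a; bb->b; cc->; cca->ab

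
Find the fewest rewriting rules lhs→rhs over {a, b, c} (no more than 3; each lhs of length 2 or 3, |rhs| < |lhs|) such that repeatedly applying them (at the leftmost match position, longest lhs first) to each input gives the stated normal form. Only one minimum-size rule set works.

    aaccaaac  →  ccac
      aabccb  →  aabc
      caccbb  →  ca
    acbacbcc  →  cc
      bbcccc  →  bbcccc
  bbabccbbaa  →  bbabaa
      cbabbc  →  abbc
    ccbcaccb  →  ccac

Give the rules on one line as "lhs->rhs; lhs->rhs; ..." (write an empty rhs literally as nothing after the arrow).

aac->c; cb->

  | aaccaaac => ccaaac => ccac
  | aabccb => aabc
  | caccbb => cacb => ca
  | acbacbcc => aacbcc => cbcc => cc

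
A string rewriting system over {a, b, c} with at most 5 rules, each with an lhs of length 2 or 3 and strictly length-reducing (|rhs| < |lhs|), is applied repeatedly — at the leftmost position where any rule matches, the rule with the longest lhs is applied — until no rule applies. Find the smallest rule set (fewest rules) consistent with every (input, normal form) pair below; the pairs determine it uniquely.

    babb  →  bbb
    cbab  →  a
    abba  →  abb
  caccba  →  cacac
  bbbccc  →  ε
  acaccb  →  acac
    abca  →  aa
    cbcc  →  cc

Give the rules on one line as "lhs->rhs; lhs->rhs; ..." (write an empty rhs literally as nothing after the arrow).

  | babb => bbb
  | cbab => acb => a
  | abba => abb
  | caccba => cacac

ba->b; bc->; cb->; cba->ac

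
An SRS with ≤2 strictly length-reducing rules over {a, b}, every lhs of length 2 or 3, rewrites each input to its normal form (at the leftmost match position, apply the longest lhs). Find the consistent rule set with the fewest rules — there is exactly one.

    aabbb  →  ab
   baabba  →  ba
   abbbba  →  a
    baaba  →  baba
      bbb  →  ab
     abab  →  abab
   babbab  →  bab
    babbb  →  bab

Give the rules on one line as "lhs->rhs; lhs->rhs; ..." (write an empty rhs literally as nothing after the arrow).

  | aabbb => abbb => aab => ab
  | baabba => babba => baaa => baa => ba
  | abbbba => aabba => abba => aaa => aa => a
  | baaba => baba

aa->a; bb->a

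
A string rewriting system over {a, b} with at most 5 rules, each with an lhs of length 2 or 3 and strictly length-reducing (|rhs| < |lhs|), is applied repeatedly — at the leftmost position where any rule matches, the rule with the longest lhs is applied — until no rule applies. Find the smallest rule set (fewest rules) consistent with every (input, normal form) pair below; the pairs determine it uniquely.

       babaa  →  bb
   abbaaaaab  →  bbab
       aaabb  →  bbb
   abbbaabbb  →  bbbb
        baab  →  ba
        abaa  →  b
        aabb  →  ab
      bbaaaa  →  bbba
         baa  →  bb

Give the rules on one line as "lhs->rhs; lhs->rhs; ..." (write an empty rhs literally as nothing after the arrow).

aa->b; aaa->b; aab->a; abb->aa

  | babaa => babb => baa => bb
  | abbaaaaab => aaaaaaab => baaaab => bbab
  | aaabb => bbb
  | abbbaabbb => aabaabbb => aaabbb => bbbb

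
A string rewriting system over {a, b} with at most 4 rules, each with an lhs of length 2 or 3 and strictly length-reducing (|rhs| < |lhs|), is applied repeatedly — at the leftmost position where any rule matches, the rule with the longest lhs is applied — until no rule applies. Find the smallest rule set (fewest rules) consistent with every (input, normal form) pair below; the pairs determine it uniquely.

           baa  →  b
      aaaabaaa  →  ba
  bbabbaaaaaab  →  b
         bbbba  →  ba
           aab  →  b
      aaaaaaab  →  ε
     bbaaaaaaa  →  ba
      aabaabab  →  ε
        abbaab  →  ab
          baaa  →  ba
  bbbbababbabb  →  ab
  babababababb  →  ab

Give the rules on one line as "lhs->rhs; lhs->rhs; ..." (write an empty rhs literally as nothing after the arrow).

aa->b; aba->ab; bab->; bb->b

  | baa => bb => b
  | aaaabaaa => baabaaa => bbbaaa => bbaaa => baaa => bba => ba
  | bbabbaaaaaab => babbaaaaaab => baaaaaab => bbaaaab => baaaab => bbaab => baab => bbb => bb => b
  | bbbba => bbba => bba => ba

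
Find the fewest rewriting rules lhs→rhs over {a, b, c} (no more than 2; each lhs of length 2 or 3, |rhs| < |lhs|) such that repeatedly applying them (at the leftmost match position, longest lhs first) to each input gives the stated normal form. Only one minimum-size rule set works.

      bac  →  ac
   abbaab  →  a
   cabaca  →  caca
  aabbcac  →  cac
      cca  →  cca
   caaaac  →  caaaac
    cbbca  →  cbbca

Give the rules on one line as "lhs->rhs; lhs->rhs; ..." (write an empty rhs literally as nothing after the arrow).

ab->; ba->a

  | bac => ac
  | abbaab => baab => aab => a
  | cabaca => caca
  | aabbcac => abcac => cac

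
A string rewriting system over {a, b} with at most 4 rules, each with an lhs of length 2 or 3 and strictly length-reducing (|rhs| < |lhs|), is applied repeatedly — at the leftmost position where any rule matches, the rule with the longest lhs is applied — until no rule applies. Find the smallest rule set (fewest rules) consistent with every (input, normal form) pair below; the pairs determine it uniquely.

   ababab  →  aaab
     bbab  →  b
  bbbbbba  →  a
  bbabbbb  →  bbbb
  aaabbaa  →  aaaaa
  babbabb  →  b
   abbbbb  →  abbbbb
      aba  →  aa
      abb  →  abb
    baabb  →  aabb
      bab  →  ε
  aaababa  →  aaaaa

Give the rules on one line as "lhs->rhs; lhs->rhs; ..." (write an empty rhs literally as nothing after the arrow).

aba->aa; ba->a; bab->

  | ababab => aabab => aaab
  | bbab => b
  | bbbbbba => bbbbba => bbbba => bbba => bba => ba => a
  | bbabbbb => bbbb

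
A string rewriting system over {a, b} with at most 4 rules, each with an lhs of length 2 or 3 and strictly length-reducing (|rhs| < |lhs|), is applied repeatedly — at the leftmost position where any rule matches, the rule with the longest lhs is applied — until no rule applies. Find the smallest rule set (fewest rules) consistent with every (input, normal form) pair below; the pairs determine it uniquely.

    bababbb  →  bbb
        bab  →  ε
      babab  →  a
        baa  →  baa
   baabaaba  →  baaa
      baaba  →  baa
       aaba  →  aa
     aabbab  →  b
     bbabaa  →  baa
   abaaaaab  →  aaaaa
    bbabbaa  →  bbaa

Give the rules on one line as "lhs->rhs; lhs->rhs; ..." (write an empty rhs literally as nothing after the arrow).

  | bababbb => abbb => bbb
  | bab => ε
  | babab => ab => a
  | baa

ab->a; aba->a; abb->bb; bab->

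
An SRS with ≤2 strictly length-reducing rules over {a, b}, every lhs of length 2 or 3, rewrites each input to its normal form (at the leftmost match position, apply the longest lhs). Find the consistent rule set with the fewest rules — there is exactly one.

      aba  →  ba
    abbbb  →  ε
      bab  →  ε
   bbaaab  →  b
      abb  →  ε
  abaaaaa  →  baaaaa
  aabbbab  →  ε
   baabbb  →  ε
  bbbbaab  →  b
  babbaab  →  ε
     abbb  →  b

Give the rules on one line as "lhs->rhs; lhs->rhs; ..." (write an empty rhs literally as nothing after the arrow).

  | aba => ba
  | abbbb => bbbb => bb => ε
  | bab => bb => ε
  | bbaaab => aaab => aab => ab => b

ab->b; bb->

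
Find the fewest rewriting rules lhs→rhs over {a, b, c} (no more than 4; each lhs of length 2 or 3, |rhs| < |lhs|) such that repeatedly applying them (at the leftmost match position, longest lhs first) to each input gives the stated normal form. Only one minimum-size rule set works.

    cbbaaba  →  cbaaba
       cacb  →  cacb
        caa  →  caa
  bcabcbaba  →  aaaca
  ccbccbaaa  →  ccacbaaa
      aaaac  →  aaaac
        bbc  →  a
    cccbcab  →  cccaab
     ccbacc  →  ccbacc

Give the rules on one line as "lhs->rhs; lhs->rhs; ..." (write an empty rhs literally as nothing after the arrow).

  | cbbaaba => cbaaba
  | cacb
  | caa
  | bcabcbaba => aabcbaba => aaababa => aaaca

bab->c; bb->b; bc->a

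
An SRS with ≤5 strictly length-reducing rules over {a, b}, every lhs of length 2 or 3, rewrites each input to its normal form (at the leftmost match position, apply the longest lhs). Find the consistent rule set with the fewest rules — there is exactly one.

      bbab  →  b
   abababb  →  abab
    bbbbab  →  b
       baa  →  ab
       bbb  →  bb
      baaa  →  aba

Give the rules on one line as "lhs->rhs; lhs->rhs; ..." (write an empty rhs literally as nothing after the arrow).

abb->; baa->ab; bba->; bbb->bb

  | bbab => b
  | abababb => abab
  | bbbbab => bbbab => bbab => b
  | baa => ab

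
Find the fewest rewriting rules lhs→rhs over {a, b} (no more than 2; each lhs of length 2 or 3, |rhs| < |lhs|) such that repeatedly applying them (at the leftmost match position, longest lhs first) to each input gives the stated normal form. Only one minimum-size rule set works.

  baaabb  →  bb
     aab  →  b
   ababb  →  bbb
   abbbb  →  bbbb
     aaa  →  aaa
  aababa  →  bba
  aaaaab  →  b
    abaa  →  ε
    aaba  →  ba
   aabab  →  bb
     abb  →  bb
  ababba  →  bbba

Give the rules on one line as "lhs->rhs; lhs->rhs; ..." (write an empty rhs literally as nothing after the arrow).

ab->b; baa->

  | baaabb => abb => bb
  | aab => ab => b
  | ababb => babb => bbb
  | abbbb => bbbb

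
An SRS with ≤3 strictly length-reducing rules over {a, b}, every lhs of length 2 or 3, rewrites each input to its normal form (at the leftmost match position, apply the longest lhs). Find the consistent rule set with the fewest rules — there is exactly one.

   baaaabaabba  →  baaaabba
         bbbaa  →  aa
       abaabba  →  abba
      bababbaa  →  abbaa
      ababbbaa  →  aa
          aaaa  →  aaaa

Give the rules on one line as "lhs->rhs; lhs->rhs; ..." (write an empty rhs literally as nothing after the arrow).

  | baaaabaabba => baaaabba
  | bbbaa => aa
  | abaabba => abba
  | bababbaa => abbaa

aba->; bab->; bbb->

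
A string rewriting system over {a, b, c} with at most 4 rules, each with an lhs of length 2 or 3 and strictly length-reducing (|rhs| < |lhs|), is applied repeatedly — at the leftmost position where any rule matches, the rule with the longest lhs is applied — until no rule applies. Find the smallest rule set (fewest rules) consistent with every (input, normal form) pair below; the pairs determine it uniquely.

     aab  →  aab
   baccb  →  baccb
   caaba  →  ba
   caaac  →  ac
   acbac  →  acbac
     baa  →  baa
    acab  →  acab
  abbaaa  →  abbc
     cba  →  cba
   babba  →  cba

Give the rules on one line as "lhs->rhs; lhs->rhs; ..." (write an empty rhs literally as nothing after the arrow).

aaa->c; bab->c; caa->

  | aab
  | baccb
  | caaba => ba
  | caaac => ac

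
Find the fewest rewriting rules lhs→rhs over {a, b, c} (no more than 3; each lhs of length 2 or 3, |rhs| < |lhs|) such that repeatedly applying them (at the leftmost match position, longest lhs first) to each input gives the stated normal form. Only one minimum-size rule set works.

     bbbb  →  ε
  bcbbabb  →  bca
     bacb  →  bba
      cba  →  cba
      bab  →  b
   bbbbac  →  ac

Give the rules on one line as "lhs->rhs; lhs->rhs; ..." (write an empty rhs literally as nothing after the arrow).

  | bbbb => ab => ε
  | bcbbabb => bcbbb => bca
  | bacb => bba
  | cba

ab->; acb->ba; bbb->a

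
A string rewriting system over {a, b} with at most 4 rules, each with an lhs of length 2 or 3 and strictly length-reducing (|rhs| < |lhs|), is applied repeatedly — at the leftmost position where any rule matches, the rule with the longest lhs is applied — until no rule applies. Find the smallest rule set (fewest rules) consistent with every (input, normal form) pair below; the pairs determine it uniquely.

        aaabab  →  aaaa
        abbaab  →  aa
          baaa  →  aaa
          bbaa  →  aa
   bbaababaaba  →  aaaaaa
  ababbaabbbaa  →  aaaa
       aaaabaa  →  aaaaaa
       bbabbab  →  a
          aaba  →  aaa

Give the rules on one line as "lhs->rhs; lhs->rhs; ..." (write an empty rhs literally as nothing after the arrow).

ab->a; abb->; ba->a

  | aaabab => aaaab => aaaa
  | abbaab => aab => aa
  | baaa => aaa
  | bbaa => baa => aa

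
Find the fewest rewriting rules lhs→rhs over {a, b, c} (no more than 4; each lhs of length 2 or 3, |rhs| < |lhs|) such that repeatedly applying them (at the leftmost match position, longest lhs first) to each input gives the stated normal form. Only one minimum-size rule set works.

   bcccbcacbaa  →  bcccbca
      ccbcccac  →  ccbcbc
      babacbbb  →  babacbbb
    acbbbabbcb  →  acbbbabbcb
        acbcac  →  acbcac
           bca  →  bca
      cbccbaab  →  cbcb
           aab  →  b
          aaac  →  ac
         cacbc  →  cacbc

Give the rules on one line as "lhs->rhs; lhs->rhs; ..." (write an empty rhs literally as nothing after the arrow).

aa->; cba->a; cca->b

  | bcccbcacbaa => bcccbcaaa => bcccbca
  | ccbcccac => ccbcbc
  | babacbbb
  | acbbbabbcb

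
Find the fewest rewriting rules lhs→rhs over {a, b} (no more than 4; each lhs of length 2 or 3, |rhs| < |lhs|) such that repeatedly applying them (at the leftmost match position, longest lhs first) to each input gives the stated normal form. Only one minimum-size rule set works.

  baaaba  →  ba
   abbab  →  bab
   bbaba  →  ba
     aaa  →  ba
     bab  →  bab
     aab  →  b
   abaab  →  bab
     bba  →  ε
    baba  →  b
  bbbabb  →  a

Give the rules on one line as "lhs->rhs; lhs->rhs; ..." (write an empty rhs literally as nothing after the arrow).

  | baaaba => bbaba => aaba => ba
  | abbab => aaab => bab
  | bbaba => aaba => ba
  | aaa => ba

aa->; aaa->ba; aba->aa; bb->a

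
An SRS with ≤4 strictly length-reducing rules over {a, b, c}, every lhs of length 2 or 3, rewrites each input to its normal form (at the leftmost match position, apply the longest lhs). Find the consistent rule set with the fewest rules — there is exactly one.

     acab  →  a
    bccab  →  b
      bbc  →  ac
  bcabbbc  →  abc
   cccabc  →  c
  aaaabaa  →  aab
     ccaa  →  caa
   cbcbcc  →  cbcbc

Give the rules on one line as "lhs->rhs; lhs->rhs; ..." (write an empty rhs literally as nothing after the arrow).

aba->b; bb->a; cab->; cc->c

  | acab => a
  | bccab => bcab => b
  | bbc => ac
  | bcabbbc => bbbc => abc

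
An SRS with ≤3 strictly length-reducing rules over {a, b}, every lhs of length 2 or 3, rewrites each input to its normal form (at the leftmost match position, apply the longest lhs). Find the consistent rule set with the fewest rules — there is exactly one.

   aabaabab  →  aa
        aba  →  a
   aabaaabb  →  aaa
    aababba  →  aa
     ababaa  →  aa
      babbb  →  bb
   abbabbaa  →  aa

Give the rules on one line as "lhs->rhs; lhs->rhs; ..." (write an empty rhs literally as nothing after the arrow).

ab->; abb->

  | aabaabab => aaabab => aaab => aa
  | aba => a
  | aabaaabb => aaaabb => aaa
  | aababba => aabba => aa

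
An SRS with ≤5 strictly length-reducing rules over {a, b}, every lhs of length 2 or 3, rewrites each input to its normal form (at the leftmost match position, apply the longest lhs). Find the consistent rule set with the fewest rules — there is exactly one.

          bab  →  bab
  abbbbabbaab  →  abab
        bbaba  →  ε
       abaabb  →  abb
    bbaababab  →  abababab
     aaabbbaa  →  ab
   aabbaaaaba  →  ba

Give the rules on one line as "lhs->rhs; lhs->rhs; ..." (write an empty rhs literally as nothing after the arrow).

aa->; aab->; bba->ab; bbb->b

  | bab
  | abbbbabbaab => abbabbaab => aabbbaab => bbaab => abab
  | bbaba => abba => aab => ε
  | abaabb => abb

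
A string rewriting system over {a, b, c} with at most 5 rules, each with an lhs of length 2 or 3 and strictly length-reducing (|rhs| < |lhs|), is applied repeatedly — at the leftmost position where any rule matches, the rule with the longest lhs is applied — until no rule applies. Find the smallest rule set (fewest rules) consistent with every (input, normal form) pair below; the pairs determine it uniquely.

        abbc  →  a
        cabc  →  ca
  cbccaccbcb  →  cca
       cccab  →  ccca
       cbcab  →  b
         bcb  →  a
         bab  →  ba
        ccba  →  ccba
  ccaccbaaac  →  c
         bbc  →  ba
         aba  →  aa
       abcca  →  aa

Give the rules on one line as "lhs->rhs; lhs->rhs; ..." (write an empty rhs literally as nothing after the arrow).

  | abbc => abc => ac => a
  | cabc => cac => ca
  | cbccaccbcb => cacaccbcb => caaccbcb => ccbcb => ccab => cca
  | cccab => ccca

ab->a; ac->a; bc->a; caa->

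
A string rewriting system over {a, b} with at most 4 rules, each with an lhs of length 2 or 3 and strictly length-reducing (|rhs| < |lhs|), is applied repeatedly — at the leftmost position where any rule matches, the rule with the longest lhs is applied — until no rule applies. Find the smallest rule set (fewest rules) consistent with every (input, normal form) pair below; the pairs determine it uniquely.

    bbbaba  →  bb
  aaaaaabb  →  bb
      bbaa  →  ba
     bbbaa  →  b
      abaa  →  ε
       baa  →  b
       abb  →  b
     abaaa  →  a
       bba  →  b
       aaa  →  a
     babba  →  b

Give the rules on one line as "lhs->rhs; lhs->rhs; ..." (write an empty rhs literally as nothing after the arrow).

aa->; ab->; bba->b

  | bbbaba => bbba => bb
  | aaaaaabb => aaaabb => aabb => bb
  | bbaa => ba
  | bbbaa => bba => b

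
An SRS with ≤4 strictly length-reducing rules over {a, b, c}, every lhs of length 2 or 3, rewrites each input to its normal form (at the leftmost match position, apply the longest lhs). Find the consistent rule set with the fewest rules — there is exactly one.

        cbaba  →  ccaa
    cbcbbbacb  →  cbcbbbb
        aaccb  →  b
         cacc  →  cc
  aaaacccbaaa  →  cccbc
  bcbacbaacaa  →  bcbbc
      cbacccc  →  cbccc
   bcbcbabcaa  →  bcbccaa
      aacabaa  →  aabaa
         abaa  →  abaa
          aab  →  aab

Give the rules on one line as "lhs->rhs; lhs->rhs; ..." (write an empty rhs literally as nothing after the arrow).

  | cbaba => ccaa
  | cbcbbbacb => cbcbbbb
  | aaccb => acb => b
  | cacc => cc

aaa->c; ac->; bab->ca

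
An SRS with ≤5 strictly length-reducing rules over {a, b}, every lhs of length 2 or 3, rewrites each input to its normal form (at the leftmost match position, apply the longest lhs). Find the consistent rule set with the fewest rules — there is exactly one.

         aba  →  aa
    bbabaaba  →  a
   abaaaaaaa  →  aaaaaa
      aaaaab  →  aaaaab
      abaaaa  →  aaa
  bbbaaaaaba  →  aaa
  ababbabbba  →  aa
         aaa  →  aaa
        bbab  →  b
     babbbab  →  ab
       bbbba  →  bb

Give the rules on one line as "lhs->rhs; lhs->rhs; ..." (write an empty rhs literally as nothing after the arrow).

abb->; ba->a; baa->; bba->

  | aba => aa
  | bbabaaba => baaba => ba => a
  | abaaaaaaa => aaaaaa
  | aaaaab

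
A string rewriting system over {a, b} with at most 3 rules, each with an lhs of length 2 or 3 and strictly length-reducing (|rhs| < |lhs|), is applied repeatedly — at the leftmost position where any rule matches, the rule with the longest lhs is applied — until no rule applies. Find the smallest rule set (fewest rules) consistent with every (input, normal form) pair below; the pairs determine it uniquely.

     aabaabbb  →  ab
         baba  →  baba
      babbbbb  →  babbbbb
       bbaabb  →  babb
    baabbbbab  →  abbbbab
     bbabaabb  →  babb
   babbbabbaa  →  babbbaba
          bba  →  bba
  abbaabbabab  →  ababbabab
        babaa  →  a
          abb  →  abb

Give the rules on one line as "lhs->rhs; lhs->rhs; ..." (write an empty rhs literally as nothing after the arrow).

  | aabaabbb => aaabbb => aabb => ab
  | baba
  | babbbbb
  | bbaabb => babb

aab->a; baa->a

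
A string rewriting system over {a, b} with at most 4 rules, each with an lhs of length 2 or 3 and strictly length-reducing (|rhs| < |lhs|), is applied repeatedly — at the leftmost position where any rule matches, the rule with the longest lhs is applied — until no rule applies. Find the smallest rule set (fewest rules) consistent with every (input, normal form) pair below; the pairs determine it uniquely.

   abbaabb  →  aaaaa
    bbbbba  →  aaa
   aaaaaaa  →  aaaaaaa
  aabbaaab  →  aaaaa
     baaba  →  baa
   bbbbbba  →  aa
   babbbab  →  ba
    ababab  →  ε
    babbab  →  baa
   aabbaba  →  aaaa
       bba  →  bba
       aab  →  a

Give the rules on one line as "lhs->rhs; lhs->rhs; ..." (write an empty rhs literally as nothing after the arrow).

  | abbaabb => aaaabb => aaaaa
  | bbbbba => abba => aaa
  | aaaaaaa
  | aabbaaab => aaaaaab => aaaaa

ab->; abb->aa; bbb->a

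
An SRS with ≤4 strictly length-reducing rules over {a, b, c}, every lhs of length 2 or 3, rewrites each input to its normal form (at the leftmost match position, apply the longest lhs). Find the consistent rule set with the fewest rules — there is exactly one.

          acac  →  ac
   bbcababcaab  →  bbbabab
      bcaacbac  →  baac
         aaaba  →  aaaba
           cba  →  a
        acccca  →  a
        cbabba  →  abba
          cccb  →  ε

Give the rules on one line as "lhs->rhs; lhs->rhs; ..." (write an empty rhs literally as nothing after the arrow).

ca->; cb->; cc->c

  | acac => ac
  | bbcababcaab => bbbabcaab => bbbabab
  | bcaacbac => bacbac => baac
  | aaaba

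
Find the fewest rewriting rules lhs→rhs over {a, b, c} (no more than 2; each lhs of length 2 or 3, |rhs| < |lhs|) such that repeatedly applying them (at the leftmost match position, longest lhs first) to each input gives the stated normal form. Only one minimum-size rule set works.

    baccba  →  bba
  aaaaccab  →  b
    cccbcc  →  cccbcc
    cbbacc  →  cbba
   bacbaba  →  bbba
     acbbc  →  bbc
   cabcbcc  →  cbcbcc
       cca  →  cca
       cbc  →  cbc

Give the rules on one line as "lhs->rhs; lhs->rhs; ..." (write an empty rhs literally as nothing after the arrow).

  | baccba => bacba => baba => bba
  | aaaaccab => aaaacab => aaaaab => aaaab => aaab => aab => ab => b
  | cccbcc
  | cbbacc => cbbac => cbba

ab->b; ac->a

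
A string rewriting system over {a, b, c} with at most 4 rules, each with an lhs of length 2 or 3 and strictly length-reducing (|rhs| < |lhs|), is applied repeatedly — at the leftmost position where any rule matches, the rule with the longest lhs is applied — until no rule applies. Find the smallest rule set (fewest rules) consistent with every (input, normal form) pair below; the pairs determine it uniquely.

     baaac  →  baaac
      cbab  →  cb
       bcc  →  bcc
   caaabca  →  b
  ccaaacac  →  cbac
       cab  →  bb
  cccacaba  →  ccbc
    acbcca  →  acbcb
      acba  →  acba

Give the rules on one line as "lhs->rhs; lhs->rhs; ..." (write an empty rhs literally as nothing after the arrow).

  | baaac
  | cbab => cb
  | bcc
  | caaabca => baabca => baca => bab => b

ab->; bba->c; ca->b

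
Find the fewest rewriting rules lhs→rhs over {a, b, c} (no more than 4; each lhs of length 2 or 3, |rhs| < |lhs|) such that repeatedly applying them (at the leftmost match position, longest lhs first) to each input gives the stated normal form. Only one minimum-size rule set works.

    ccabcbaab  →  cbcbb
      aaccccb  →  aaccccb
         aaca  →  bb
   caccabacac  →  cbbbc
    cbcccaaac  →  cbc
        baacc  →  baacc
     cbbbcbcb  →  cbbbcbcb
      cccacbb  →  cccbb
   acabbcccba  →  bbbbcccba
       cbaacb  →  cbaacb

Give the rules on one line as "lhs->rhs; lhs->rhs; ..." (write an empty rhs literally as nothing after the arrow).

ab->b; aca->bb; ca->

  | ccabcbaab => cbcbaab => cbcbab => cbcbb
  | aaccccb
  | aaca => abb => bb
  | caccabacac => ccabacac => cbacac => cbbbc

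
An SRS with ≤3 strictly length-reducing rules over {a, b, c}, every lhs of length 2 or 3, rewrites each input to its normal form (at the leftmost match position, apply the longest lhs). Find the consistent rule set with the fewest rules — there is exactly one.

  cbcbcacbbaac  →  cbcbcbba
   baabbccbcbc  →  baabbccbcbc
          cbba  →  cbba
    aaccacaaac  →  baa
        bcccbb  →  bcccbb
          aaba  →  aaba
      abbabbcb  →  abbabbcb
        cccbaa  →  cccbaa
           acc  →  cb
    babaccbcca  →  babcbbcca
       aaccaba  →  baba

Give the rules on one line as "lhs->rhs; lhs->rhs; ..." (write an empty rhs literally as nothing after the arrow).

ac->; acc->cb

  | cbcbcacbbaac => cbcbcbbaac => cbcbcbba
  | baabbccbcbc
  | cbba
  | aaccacaaac => acbacaaac => bacaaac => baaac => baa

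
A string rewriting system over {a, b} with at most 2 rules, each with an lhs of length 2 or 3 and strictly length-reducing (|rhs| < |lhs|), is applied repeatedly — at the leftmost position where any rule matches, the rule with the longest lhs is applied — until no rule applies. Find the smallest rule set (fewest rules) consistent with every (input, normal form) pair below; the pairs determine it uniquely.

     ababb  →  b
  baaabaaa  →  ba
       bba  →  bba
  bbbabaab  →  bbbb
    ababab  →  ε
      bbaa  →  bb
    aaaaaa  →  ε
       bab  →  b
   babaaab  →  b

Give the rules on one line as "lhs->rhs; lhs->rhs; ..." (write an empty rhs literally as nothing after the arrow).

  | ababb => abb => b
  | baaabaaa => babaaa => baaa => ba
  | bba
  | bbbabaab => bbbaab => bbbb

aa->; ab->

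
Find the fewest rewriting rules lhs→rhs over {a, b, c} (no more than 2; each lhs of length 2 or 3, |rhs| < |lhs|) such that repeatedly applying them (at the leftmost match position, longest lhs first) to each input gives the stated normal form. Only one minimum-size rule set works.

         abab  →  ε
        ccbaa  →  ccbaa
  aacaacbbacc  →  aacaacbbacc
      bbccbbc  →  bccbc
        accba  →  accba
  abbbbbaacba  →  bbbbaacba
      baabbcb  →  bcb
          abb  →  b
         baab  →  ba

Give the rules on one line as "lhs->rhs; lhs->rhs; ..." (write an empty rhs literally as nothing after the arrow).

ab->; bbc->bc

  | abab => ab => ε
  | ccbaa
  | aacaacbbacc
  | bbccbbc => bccbbc => bccbc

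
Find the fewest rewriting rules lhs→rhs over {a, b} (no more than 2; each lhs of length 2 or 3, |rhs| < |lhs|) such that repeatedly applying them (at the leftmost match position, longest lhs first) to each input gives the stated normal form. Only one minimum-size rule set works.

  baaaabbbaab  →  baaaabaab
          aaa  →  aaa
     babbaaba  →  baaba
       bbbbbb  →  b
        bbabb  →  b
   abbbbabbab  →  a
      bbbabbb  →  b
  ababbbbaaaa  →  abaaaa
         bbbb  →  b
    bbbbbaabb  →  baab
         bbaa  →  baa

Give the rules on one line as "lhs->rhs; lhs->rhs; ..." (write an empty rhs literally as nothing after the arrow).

bab->; bb->b

  | baaaabbbaab => baaaabbaab => baaaabaab
  | aaa
  | babbaaba => baaba
  | bbbbbb => bbbbb => bbbb => bbb => bb => b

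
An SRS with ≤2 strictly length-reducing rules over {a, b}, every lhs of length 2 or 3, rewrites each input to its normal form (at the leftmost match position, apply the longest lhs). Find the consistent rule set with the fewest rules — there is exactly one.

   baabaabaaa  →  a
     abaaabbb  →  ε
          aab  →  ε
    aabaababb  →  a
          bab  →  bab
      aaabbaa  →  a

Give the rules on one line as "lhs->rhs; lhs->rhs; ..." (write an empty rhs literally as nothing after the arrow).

aa->b; bb->

  | baabaabaaa => bbbaabaaa => baabaaa => bbbaaa => baaa => bba => a
  | abaaabbb => abbabbb => aabbb => bbbb => bb => ε
  | aab => bb => ε
  | aabaababb => bbaababb => aababb => bbabb => abb => a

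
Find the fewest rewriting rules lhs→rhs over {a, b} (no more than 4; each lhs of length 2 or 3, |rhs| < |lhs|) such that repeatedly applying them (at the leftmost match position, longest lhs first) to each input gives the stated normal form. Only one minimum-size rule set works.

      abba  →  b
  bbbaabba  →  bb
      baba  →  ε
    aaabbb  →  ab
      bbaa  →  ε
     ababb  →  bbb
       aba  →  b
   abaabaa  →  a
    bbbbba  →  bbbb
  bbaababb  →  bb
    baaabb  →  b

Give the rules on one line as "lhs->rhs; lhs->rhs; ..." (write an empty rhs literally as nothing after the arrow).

  | abba => aba => b
  | bbbaabba => bbabba => bbba => bb
  | baba => ba => ε
  | aaabbb => abb => ab

aab->; aba->b; abb->ab; ba->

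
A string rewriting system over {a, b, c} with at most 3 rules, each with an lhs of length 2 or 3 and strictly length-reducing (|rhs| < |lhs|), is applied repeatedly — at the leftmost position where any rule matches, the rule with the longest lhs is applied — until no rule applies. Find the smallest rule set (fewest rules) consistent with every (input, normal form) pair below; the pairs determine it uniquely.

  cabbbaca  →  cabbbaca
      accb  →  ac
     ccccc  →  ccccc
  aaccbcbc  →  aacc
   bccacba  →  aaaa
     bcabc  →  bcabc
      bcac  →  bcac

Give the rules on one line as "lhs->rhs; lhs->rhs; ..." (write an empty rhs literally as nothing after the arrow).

bcc->aa; cb->

  | cabbbaca
  | accb => ac
  | ccccc
  | aaccbcbc => aaccbc => aacc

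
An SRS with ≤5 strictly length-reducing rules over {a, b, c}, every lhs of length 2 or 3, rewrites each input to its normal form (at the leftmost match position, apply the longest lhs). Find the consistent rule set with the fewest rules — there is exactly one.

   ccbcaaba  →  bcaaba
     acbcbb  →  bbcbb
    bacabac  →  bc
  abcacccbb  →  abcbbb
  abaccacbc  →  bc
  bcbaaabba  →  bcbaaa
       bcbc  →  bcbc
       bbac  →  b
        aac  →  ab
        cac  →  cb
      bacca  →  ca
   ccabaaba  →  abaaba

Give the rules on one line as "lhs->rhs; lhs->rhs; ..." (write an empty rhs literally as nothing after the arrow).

abb->; ac->b; bac->cc; cc->

  | ccbcaaba => bcaaba
  | acbcbb => bbcbb
  | bacabac => ccabac => abac => acc => bc
  | abcacccbb => abcbccbb => abcbbb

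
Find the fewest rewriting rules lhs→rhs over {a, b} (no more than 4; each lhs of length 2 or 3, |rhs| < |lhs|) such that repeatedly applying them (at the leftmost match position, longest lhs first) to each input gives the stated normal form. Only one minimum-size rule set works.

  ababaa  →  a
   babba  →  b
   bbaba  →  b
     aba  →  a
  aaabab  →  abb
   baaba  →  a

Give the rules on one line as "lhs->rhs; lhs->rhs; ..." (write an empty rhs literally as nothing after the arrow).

aa->a; aaa->ab; ba->

  | ababaa => abaa => aa => a
  | babba => bba => b
  | bbaba => bba => b
  | aba => a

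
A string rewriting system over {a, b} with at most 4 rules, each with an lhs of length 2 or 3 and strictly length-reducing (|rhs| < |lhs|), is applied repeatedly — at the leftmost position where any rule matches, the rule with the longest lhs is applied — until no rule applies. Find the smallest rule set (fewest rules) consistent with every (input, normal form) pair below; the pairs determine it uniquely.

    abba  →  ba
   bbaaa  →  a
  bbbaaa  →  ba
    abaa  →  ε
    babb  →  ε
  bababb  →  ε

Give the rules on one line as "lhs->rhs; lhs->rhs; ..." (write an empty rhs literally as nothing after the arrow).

aa->; ab->; bb->

  | abba => ba
  | bbaaa => aaa => a
  | bbbaaa => baaa => ba
  | abaa => aa => ε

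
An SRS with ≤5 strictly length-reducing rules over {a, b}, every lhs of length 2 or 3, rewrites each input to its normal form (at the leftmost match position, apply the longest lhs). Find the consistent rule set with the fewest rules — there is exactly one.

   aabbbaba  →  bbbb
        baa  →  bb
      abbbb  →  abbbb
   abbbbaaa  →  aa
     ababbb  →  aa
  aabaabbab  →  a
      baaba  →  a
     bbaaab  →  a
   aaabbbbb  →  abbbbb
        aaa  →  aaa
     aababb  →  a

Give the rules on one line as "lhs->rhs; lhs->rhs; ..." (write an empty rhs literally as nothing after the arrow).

aab->b; ba->a; baa->bb; bab->ba

  | aabbbaba => bbbaba => bbbaa => bbbb
  | baa => bb
  | abbbb
  | abbbbaaa => abbbbba => abbbba => abbba => abba => aba => aa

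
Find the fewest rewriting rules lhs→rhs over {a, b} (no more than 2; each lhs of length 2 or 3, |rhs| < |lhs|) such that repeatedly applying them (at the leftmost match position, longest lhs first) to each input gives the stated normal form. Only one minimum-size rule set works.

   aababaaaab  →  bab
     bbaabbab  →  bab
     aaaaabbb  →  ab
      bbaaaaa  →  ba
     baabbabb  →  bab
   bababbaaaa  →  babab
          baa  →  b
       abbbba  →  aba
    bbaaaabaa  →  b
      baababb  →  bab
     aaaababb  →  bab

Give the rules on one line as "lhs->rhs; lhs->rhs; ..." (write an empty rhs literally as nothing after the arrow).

  | aababaaaab => babaaaab => babaab => babb => bab
  | bbaabbab => baabbab => bbbab => bbab => bab
  | aaaaabbb => aaabbb => abbb => abb => ab
  | bbaaaaa => baaaaa => baaa => ba

aa->; bb->b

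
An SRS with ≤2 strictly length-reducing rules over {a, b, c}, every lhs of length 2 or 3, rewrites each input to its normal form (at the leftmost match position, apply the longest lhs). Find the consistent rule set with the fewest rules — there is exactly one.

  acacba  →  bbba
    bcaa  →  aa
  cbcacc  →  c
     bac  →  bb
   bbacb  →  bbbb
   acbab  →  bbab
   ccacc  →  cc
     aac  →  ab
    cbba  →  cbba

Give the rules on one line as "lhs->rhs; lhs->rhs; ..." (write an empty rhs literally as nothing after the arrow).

  | acacba => bacba => bbba
  | bcaa => aa
  | cbcacc => cacc => cbc => c
  | bac => bb

ac->b; bc->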